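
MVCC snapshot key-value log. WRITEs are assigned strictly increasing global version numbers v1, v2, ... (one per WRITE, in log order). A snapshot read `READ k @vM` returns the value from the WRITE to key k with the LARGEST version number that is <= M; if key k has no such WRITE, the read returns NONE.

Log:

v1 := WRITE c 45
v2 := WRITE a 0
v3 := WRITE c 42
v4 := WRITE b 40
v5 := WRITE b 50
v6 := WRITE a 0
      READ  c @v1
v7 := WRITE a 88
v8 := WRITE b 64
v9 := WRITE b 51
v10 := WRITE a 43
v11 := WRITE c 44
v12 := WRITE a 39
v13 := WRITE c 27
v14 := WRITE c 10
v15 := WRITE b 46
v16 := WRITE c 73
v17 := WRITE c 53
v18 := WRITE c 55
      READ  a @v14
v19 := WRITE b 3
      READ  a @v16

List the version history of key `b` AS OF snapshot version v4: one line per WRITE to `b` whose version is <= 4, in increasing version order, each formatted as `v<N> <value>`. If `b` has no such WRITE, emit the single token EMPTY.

Answer: v4 40

Derivation:
Scan writes for key=b with version <= 4:
  v1 WRITE c 45 -> skip
  v2 WRITE a 0 -> skip
  v3 WRITE c 42 -> skip
  v4 WRITE b 40 -> keep
  v5 WRITE b 50 -> drop (> snap)
  v6 WRITE a 0 -> skip
  v7 WRITE a 88 -> skip
  v8 WRITE b 64 -> drop (> snap)
  v9 WRITE b 51 -> drop (> snap)
  v10 WRITE a 43 -> skip
  v11 WRITE c 44 -> skip
  v12 WRITE a 39 -> skip
  v13 WRITE c 27 -> skip
  v14 WRITE c 10 -> skip
  v15 WRITE b 46 -> drop (> snap)
  v16 WRITE c 73 -> skip
  v17 WRITE c 53 -> skip
  v18 WRITE c 55 -> skip
  v19 WRITE b 3 -> drop (> snap)
Collected: [(4, 40)]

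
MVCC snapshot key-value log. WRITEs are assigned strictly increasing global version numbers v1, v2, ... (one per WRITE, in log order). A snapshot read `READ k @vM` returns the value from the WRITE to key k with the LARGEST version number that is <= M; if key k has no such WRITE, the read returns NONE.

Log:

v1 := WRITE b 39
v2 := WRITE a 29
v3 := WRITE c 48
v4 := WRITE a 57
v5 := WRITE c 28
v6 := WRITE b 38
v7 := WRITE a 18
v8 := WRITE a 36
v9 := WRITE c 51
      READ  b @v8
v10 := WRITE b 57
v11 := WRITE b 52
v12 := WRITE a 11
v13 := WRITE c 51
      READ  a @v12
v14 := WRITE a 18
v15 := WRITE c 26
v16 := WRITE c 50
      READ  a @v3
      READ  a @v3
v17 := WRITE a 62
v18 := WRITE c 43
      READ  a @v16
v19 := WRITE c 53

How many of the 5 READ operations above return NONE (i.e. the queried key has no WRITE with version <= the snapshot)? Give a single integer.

v1: WRITE b=39  (b history now [(1, 39)])
v2: WRITE a=29  (a history now [(2, 29)])
v3: WRITE c=48  (c history now [(3, 48)])
v4: WRITE a=57  (a history now [(2, 29), (4, 57)])
v5: WRITE c=28  (c history now [(3, 48), (5, 28)])
v6: WRITE b=38  (b history now [(1, 39), (6, 38)])
v7: WRITE a=18  (a history now [(2, 29), (4, 57), (7, 18)])
v8: WRITE a=36  (a history now [(2, 29), (4, 57), (7, 18), (8, 36)])
v9: WRITE c=51  (c history now [(3, 48), (5, 28), (9, 51)])
READ b @v8: history=[(1, 39), (6, 38)] -> pick v6 -> 38
v10: WRITE b=57  (b history now [(1, 39), (6, 38), (10, 57)])
v11: WRITE b=52  (b history now [(1, 39), (6, 38), (10, 57), (11, 52)])
v12: WRITE a=11  (a history now [(2, 29), (4, 57), (7, 18), (8, 36), (12, 11)])
v13: WRITE c=51  (c history now [(3, 48), (5, 28), (9, 51), (13, 51)])
READ a @v12: history=[(2, 29), (4, 57), (7, 18), (8, 36), (12, 11)] -> pick v12 -> 11
v14: WRITE a=18  (a history now [(2, 29), (4, 57), (7, 18), (8, 36), (12, 11), (14, 18)])
v15: WRITE c=26  (c history now [(3, 48), (5, 28), (9, 51), (13, 51), (15, 26)])
v16: WRITE c=50  (c history now [(3, 48), (5, 28), (9, 51), (13, 51), (15, 26), (16, 50)])
READ a @v3: history=[(2, 29), (4, 57), (7, 18), (8, 36), (12, 11), (14, 18)] -> pick v2 -> 29
READ a @v3: history=[(2, 29), (4, 57), (7, 18), (8, 36), (12, 11), (14, 18)] -> pick v2 -> 29
v17: WRITE a=62  (a history now [(2, 29), (4, 57), (7, 18), (8, 36), (12, 11), (14, 18), (17, 62)])
v18: WRITE c=43  (c history now [(3, 48), (5, 28), (9, 51), (13, 51), (15, 26), (16, 50), (18, 43)])
READ a @v16: history=[(2, 29), (4, 57), (7, 18), (8, 36), (12, 11), (14, 18), (17, 62)] -> pick v14 -> 18
v19: WRITE c=53  (c history now [(3, 48), (5, 28), (9, 51), (13, 51), (15, 26), (16, 50), (18, 43), (19, 53)])
Read results in order: ['38', '11', '29', '29', '18']
NONE count = 0

Answer: 0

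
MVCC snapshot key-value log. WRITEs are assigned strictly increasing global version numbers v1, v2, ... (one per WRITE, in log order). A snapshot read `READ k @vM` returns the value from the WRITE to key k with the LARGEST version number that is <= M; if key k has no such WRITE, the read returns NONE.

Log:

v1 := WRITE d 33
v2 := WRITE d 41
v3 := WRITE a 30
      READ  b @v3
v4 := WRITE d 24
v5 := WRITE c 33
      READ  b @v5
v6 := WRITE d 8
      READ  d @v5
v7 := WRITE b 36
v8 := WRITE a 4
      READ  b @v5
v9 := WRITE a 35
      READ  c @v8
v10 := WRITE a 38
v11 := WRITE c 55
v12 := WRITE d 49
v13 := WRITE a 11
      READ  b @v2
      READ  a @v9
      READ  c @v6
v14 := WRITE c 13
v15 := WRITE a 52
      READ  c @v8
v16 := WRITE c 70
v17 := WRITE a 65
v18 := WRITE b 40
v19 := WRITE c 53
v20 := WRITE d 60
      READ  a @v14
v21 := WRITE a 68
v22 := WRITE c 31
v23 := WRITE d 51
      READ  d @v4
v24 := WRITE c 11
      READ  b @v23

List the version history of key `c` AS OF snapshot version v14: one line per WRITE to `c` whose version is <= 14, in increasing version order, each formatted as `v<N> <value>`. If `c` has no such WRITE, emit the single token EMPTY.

Answer: v5 33
v11 55
v14 13

Derivation:
Scan writes for key=c with version <= 14:
  v1 WRITE d 33 -> skip
  v2 WRITE d 41 -> skip
  v3 WRITE a 30 -> skip
  v4 WRITE d 24 -> skip
  v5 WRITE c 33 -> keep
  v6 WRITE d 8 -> skip
  v7 WRITE b 36 -> skip
  v8 WRITE a 4 -> skip
  v9 WRITE a 35 -> skip
  v10 WRITE a 38 -> skip
  v11 WRITE c 55 -> keep
  v12 WRITE d 49 -> skip
  v13 WRITE a 11 -> skip
  v14 WRITE c 13 -> keep
  v15 WRITE a 52 -> skip
  v16 WRITE c 70 -> drop (> snap)
  v17 WRITE a 65 -> skip
  v18 WRITE b 40 -> skip
  v19 WRITE c 53 -> drop (> snap)
  v20 WRITE d 60 -> skip
  v21 WRITE a 68 -> skip
  v22 WRITE c 31 -> drop (> snap)
  v23 WRITE d 51 -> skip
  v24 WRITE c 11 -> drop (> snap)
Collected: [(5, 33), (11, 55), (14, 13)]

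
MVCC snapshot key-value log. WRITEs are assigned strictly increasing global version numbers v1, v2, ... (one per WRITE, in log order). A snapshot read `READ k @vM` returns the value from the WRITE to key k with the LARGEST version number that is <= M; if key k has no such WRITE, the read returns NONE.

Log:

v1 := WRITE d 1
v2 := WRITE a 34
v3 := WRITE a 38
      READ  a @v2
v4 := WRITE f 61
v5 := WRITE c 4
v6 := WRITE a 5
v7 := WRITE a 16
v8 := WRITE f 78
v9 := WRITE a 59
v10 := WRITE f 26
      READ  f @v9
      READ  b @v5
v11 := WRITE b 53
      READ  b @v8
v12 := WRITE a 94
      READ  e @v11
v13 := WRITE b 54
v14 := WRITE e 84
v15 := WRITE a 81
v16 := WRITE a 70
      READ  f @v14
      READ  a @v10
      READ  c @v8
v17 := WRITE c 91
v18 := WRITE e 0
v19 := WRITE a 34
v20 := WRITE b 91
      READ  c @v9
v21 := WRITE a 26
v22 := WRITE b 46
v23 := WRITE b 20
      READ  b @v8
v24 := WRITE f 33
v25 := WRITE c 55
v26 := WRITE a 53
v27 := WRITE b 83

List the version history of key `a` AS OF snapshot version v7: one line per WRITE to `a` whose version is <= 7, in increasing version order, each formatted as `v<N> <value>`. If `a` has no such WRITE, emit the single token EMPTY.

Scan writes for key=a with version <= 7:
  v1 WRITE d 1 -> skip
  v2 WRITE a 34 -> keep
  v3 WRITE a 38 -> keep
  v4 WRITE f 61 -> skip
  v5 WRITE c 4 -> skip
  v6 WRITE a 5 -> keep
  v7 WRITE a 16 -> keep
  v8 WRITE f 78 -> skip
  v9 WRITE a 59 -> drop (> snap)
  v10 WRITE f 26 -> skip
  v11 WRITE b 53 -> skip
  v12 WRITE a 94 -> drop (> snap)
  v13 WRITE b 54 -> skip
  v14 WRITE e 84 -> skip
  v15 WRITE a 81 -> drop (> snap)
  v16 WRITE a 70 -> drop (> snap)
  v17 WRITE c 91 -> skip
  v18 WRITE e 0 -> skip
  v19 WRITE a 34 -> drop (> snap)
  v20 WRITE b 91 -> skip
  v21 WRITE a 26 -> drop (> snap)
  v22 WRITE b 46 -> skip
  v23 WRITE b 20 -> skip
  v24 WRITE f 33 -> skip
  v25 WRITE c 55 -> skip
  v26 WRITE a 53 -> drop (> snap)
  v27 WRITE b 83 -> skip
Collected: [(2, 34), (3, 38), (6, 5), (7, 16)]

Answer: v2 34
v3 38
v6 5
v7 16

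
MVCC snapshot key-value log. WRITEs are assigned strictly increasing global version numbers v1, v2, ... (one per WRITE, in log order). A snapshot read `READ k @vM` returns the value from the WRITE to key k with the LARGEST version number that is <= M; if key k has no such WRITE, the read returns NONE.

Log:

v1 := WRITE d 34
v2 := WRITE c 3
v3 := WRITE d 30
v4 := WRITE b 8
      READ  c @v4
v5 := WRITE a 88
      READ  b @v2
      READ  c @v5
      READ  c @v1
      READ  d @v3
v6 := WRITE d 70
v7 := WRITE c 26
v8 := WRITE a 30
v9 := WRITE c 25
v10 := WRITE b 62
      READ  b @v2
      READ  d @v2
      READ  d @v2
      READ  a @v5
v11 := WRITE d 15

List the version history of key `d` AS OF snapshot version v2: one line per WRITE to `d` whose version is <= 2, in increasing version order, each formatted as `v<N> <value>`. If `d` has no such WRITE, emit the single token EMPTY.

Answer: v1 34

Derivation:
Scan writes for key=d with version <= 2:
  v1 WRITE d 34 -> keep
  v2 WRITE c 3 -> skip
  v3 WRITE d 30 -> drop (> snap)
  v4 WRITE b 8 -> skip
  v5 WRITE a 88 -> skip
  v6 WRITE d 70 -> drop (> snap)
  v7 WRITE c 26 -> skip
  v8 WRITE a 30 -> skip
  v9 WRITE c 25 -> skip
  v10 WRITE b 62 -> skip
  v11 WRITE d 15 -> drop (> snap)
Collected: [(1, 34)]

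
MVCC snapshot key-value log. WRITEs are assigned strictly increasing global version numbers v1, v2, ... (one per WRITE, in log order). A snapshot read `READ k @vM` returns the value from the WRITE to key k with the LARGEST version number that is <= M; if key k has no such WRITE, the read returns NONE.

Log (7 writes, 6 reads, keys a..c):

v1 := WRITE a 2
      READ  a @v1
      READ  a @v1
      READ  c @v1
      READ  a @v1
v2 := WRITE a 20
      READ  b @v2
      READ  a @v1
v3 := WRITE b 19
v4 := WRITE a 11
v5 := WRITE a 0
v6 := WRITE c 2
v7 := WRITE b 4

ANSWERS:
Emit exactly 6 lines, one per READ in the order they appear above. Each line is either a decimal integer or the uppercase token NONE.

Answer: 2
2
NONE
2
NONE
2

Derivation:
v1: WRITE a=2  (a history now [(1, 2)])
READ a @v1: history=[(1, 2)] -> pick v1 -> 2
READ a @v1: history=[(1, 2)] -> pick v1 -> 2
READ c @v1: history=[] -> no version <= 1 -> NONE
READ a @v1: history=[(1, 2)] -> pick v1 -> 2
v2: WRITE a=20  (a history now [(1, 2), (2, 20)])
READ b @v2: history=[] -> no version <= 2 -> NONE
READ a @v1: history=[(1, 2), (2, 20)] -> pick v1 -> 2
v3: WRITE b=19  (b history now [(3, 19)])
v4: WRITE a=11  (a history now [(1, 2), (2, 20), (4, 11)])
v5: WRITE a=0  (a history now [(1, 2), (2, 20), (4, 11), (5, 0)])
v6: WRITE c=2  (c history now [(6, 2)])
v7: WRITE b=4  (b history now [(3, 19), (7, 4)])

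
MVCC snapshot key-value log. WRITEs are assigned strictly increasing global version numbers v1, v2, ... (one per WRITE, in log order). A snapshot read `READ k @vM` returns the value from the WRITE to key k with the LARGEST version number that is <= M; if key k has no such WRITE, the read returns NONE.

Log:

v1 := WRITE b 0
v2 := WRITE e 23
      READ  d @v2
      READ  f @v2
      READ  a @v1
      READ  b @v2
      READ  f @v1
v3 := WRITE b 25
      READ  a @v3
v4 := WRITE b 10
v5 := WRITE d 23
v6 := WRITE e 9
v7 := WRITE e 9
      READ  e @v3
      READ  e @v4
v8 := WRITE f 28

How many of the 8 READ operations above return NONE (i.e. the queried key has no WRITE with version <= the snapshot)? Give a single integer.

Answer: 5

Derivation:
v1: WRITE b=0  (b history now [(1, 0)])
v2: WRITE e=23  (e history now [(2, 23)])
READ d @v2: history=[] -> no version <= 2 -> NONE
READ f @v2: history=[] -> no version <= 2 -> NONE
READ a @v1: history=[] -> no version <= 1 -> NONE
READ b @v2: history=[(1, 0)] -> pick v1 -> 0
READ f @v1: history=[] -> no version <= 1 -> NONE
v3: WRITE b=25  (b history now [(1, 0), (3, 25)])
READ a @v3: history=[] -> no version <= 3 -> NONE
v4: WRITE b=10  (b history now [(1, 0), (3, 25), (4, 10)])
v5: WRITE d=23  (d history now [(5, 23)])
v6: WRITE e=9  (e history now [(2, 23), (6, 9)])
v7: WRITE e=9  (e history now [(2, 23), (6, 9), (7, 9)])
READ e @v3: history=[(2, 23), (6, 9), (7, 9)] -> pick v2 -> 23
READ e @v4: history=[(2, 23), (6, 9), (7, 9)] -> pick v2 -> 23
v8: WRITE f=28  (f history now [(8, 28)])
Read results in order: ['NONE', 'NONE', 'NONE', '0', 'NONE', 'NONE', '23', '23']
NONE count = 5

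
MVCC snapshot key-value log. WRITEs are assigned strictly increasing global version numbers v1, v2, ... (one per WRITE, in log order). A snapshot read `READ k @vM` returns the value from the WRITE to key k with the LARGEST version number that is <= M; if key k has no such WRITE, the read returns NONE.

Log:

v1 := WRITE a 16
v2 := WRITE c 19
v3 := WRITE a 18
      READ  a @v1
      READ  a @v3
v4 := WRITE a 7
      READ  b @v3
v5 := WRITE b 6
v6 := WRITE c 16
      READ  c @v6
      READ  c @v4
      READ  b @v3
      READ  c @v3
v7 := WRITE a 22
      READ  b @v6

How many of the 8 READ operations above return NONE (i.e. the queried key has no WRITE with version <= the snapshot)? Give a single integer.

Answer: 2

Derivation:
v1: WRITE a=16  (a history now [(1, 16)])
v2: WRITE c=19  (c history now [(2, 19)])
v3: WRITE a=18  (a history now [(1, 16), (3, 18)])
READ a @v1: history=[(1, 16), (3, 18)] -> pick v1 -> 16
READ a @v3: history=[(1, 16), (3, 18)] -> pick v3 -> 18
v4: WRITE a=7  (a history now [(1, 16), (3, 18), (4, 7)])
READ b @v3: history=[] -> no version <= 3 -> NONE
v5: WRITE b=6  (b history now [(5, 6)])
v6: WRITE c=16  (c history now [(2, 19), (6, 16)])
READ c @v6: history=[(2, 19), (6, 16)] -> pick v6 -> 16
READ c @v4: history=[(2, 19), (6, 16)] -> pick v2 -> 19
READ b @v3: history=[(5, 6)] -> no version <= 3 -> NONE
READ c @v3: history=[(2, 19), (6, 16)] -> pick v2 -> 19
v7: WRITE a=22  (a history now [(1, 16), (3, 18), (4, 7), (7, 22)])
READ b @v6: history=[(5, 6)] -> pick v5 -> 6
Read results in order: ['16', '18', 'NONE', '16', '19', 'NONE', '19', '6']
NONE count = 2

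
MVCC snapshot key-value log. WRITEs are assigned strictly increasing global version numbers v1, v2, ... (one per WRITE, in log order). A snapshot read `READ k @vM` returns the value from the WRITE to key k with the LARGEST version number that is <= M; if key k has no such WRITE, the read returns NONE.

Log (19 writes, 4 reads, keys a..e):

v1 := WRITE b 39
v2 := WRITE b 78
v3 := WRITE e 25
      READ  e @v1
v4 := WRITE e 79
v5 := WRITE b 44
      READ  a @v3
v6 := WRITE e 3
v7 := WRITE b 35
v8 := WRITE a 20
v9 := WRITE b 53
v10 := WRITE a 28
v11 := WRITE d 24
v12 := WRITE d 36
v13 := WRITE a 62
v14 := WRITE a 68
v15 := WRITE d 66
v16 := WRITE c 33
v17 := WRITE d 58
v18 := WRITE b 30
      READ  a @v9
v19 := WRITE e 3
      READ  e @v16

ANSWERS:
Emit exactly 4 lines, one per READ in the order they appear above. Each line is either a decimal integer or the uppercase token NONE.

Answer: NONE
NONE
20
3

Derivation:
v1: WRITE b=39  (b history now [(1, 39)])
v2: WRITE b=78  (b history now [(1, 39), (2, 78)])
v3: WRITE e=25  (e history now [(3, 25)])
READ e @v1: history=[(3, 25)] -> no version <= 1 -> NONE
v4: WRITE e=79  (e history now [(3, 25), (4, 79)])
v5: WRITE b=44  (b history now [(1, 39), (2, 78), (5, 44)])
READ a @v3: history=[] -> no version <= 3 -> NONE
v6: WRITE e=3  (e history now [(3, 25), (4, 79), (6, 3)])
v7: WRITE b=35  (b history now [(1, 39), (2, 78), (5, 44), (7, 35)])
v8: WRITE a=20  (a history now [(8, 20)])
v9: WRITE b=53  (b history now [(1, 39), (2, 78), (5, 44), (7, 35), (9, 53)])
v10: WRITE a=28  (a history now [(8, 20), (10, 28)])
v11: WRITE d=24  (d history now [(11, 24)])
v12: WRITE d=36  (d history now [(11, 24), (12, 36)])
v13: WRITE a=62  (a history now [(8, 20), (10, 28), (13, 62)])
v14: WRITE a=68  (a history now [(8, 20), (10, 28), (13, 62), (14, 68)])
v15: WRITE d=66  (d history now [(11, 24), (12, 36), (15, 66)])
v16: WRITE c=33  (c history now [(16, 33)])
v17: WRITE d=58  (d history now [(11, 24), (12, 36), (15, 66), (17, 58)])
v18: WRITE b=30  (b history now [(1, 39), (2, 78), (5, 44), (7, 35), (9, 53), (18, 30)])
READ a @v9: history=[(8, 20), (10, 28), (13, 62), (14, 68)] -> pick v8 -> 20
v19: WRITE e=3  (e history now [(3, 25), (4, 79), (6, 3), (19, 3)])
READ e @v16: history=[(3, 25), (4, 79), (6, 3), (19, 3)] -> pick v6 -> 3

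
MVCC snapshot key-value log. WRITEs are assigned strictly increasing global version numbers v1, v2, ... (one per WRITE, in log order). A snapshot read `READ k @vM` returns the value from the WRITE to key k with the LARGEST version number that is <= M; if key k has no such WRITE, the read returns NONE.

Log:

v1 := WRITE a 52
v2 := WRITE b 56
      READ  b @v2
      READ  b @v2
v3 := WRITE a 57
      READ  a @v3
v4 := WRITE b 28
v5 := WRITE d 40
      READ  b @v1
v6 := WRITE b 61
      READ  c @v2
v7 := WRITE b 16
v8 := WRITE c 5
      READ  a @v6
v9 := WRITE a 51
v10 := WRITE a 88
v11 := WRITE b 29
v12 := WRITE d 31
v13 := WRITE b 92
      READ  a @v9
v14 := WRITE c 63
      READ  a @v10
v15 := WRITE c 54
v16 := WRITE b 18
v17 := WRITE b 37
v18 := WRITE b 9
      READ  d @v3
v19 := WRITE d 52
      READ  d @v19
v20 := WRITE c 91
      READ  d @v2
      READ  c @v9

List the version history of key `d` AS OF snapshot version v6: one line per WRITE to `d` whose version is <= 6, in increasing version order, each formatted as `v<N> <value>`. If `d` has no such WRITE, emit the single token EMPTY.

Scan writes for key=d with version <= 6:
  v1 WRITE a 52 -> skip
  v2 WRITE b 56 -> skip
  v3 WRITE a 57 -> skip
  v4 WRITE b 28 -> skip
  v5 WRITE d 40 -> keep
  v6 WRITE b 61 -> skip
  v7 WRITE b 16 -> skip
  v8 WRITE c 5 -> skip
  v9 WRITE a 51 -> skip
  v10 WRITE a 88 -> skip
  v11 WRITE b 29 -> skip
  v12 WRITE d 31 -> drop (> snap)
  v13 WRITE b 92 -> skip
  v14 WRITE c 63 -> skip
  v15 WRITE c 54 -> skip
  v16 WRITE b 18 -> skip
  v17 WRITE b 37 -> skip
  v18 WRITE b 9 -> skip
  v19 WRITE d 52 -> drop (> snap)
  v20 WRITE c 91 -> skip
Collected: [(5, 40)]

Answer: v5 40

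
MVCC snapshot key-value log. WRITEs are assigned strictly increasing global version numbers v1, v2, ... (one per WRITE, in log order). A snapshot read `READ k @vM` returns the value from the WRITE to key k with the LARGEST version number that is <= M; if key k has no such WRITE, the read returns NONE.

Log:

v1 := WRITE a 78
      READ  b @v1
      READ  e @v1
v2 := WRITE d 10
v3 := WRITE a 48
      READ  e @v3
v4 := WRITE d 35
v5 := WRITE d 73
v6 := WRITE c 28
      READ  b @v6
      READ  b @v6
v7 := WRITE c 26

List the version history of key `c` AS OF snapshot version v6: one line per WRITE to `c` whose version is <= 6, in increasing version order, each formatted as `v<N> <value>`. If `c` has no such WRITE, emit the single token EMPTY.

Scan writes for key=c with version <= 6:
  v1 WRITE a 78 -> skip
  v2 WRITE d 10 -> skip
  v3 WRITE a 48 -> skip
  v4 WRITE d 35 -> skip
  v5 WRITE d 73 -> skip
  v6 WRITE c 28 -> keep
  v7 WRITE c 26 -> drop (> snap)
Collected: [(6, 28)]

Answer: v6 28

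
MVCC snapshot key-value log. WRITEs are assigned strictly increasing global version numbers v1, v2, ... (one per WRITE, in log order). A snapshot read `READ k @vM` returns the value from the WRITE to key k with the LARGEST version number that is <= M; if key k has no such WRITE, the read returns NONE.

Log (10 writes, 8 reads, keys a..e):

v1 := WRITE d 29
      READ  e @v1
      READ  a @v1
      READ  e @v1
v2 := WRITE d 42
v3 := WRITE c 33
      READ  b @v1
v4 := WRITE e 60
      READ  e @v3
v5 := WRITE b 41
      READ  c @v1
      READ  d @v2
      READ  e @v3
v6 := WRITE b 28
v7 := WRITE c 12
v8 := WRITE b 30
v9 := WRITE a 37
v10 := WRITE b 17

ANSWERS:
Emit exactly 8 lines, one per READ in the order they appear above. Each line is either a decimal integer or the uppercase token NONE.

v1: WRITE d=29  (d history now [(1, 29)])
READ e @v1: history=[] -> no version <= 1 -> NONE
READ a @v1: history=[] -> no version <= 1 -> NONE
READ e @v1: history=[] -> no version <= 1 -> NONE
v2: WRITE d=42  (d history now [(1, 29), (2, 42)])
v3: WRITE c=33  (c history now [(3, 33)])
READ b @v1: history=[] -> no version <= 1 -> NONE
v4: WRITE e=60  (e history now [(4, 60)])
READ e @v3: history=[(4, 60)] -> no version <= 3 -> NONE
v5: WRITE b=41  (b history now [(5, 41)])
READ c @v1: history=[(3, 33)] -> no version <= 1 -> NONE
READ d @v2: history=[(1, 29), (2, 42)] -> pick v2 -> 42
READ e @v3: history=[(4, 60)] -> no version <= 3 -> NONE
v6: WRITE b=28  (b history now [(5, 41), (6, 28)])
v7: WRITE c=12  (c history now [(3, 33), (7, 12)])
v8: WRITE b=30  (b history now [(5, 41), (6, 28), (8, 30)])
v9: WRITE a=37  (a history now [(9, 37)])
v10: WRITE b=17  (b history now [(5, 41), (6, 28), (8, 30), (10, 17)])

Answer: NONE
NONE
NONE
NONE
NONE
NONE
42
NONE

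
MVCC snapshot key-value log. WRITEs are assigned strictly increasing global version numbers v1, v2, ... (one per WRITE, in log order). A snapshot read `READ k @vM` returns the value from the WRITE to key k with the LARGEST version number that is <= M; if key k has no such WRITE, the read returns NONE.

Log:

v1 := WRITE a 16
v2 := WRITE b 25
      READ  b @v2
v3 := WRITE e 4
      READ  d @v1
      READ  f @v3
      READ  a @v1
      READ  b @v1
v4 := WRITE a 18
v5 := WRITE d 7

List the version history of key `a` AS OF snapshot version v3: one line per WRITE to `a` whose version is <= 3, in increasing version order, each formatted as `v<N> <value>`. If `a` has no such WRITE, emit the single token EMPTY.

Scan writes for key=a with version <= 3:
  v1 WRITE a 16 -> keep
  v2 WRITE b 25 -> skip
  v3 WRITE e 4 -> skip
  v4 WRITE a 18 -> drop (> snap)
  v5 WRITE d 7 -> skip
Collected: [(1, 16)]

Answer: v1 16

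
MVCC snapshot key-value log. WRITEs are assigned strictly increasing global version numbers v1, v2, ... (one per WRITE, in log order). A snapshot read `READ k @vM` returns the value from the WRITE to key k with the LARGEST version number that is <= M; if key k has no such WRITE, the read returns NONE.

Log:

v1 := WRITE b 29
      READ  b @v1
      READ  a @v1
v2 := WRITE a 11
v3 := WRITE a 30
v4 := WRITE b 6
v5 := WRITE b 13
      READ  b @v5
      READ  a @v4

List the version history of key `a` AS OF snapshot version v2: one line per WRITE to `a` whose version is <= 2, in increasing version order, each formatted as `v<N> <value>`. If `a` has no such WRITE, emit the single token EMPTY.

Scan writes for key=a with version <= 2:
  v1 WRITE b 29 -> skip
  v2 WRITE a 11 -> keep
  v3 WRITE a 30 -> drop (> snap)
  v4 WRITE b 6 -> skip
  v5 WRITE b 13 -> skip
Collected: [(2, 11)]

Answer: v2 11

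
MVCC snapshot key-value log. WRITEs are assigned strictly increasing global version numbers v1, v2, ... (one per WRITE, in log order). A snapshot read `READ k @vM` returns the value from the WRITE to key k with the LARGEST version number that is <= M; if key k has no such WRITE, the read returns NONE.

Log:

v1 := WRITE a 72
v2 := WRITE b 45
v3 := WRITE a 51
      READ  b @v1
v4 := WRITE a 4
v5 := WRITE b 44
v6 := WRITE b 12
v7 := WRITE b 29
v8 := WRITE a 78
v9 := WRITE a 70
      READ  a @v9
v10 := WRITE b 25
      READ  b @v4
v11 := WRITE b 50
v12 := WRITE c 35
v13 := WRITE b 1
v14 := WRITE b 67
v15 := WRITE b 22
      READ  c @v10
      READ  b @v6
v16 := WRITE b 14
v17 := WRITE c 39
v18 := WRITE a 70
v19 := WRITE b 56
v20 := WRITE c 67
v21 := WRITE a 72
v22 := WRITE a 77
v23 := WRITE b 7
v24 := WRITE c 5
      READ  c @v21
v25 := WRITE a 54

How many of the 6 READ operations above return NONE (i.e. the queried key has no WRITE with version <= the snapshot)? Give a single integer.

v1: WRITE a=72  (a history now [(1, 72)])
v2: WRITE b=45  (b history now [(2, 45)])
v3: WRITE a=51  (a history now [(1, 72), (3, 51)])
READ b @v1: history=[(2, 45)] -> no version <= 1 -> NONE
v4: WRITE a=4  (a history now [(1, 72), (3, 51), (4, 4)])
v5: WRITE b=44  (b history now [(2, 45), (5, 44)])
v6: WRITE b=12  (b history now [(2, 45), (5, 44), (6, 12)])
v7: WRITE b=29  (b history now [(2, 45), (5, 44), (6, 12), (7, 29)])
v8: WRITE a=78  (a history now [(1, 72), (3, 51), (4, 4), (8, 78)])
v9: WRITE a=70  (a history now [(1, 72), (3, 51), (4, 4), (8, 78), (9, 70)])
READ a @v9: history=[(1, 72), (3, 51), (4, 4), (8, 78), (9, 70)] -> pick v9 -> 70
v10: WRITE b=25  (b history now [(2, 45), (5, 44), (6, 12), (7, 29), (10, 25)])
READ b @v4: history=[(2, 45), (5, 44), (6, 12), (7, 29), (10, 25)] -> pick v2 -> 45
v11: WRITE b=50  (b history now [(2, 45), (5, 44), (6, 12), (7, 29), (10, 25), (11, 50)])
v12: WRITE c=35  (c history now [(12, 35)])
v13: WRITE b=1  (b history now [(2, 45), (5, 44), (6, 12), (7, 29), (10, 25), (11, 50), (13, 1)])
v14: WRITE b=67  (b history now [(2, 45), (5, 44), (6, 12), (7, 29), (10, 25), (11, 50), (13, 1), (14, 67)])
v15: WRITE b=22  (b history now [(2, 45), (5, 44), (6, 12), (7, 29), (10, 25), (11, 50), (13, 1), (14, 67), (15, 22)])
READ c @v10: history=[(12, 35)] -> no version <= 10 -> NONE
READ b @v6: history=[(2, 45), (5, 44), (6, 12), (7, 29), (10, 25), (11, 50), (13, 1), (14, 67), (15, 22)] -> pick v6 -> 12
v16: WRITE b=14  (b history now [(2, 45), (5, 44), (6, 12), (7, 29), (10, 25), (11, 50), (13, 1), (14, 67), (15, 22), (16, 14)])
v17: WRITE c=39  (c history now [(12, 35), (17, 39)])
v18: WRITE a=70  (a history now [(1, 72), (3, 51), (4, 4), (8, 78), (9, 70), (18, 70)])
v19: WRITE b=56  (b history now [(2, 45), (5, 44), (6, 12), (7, 29), (10, 25), (11, 50), (13, 1), (14, 67), (15, 22), (16, 14), (19, 56)])
v20: WRITE c=67  (c history now [(12, 35), (17, 39), (20, 67)])
v21: WRITE a=72  (a history now [(1, 72), (3, 51), (4, 4), (8, 78), (9, 70), (18, 70), (21, 72)])
v22: WRITE a=77  (a history now [(1, 72), (3, 51), (4, 4), (8, 78), (9, 70), (18, 70), (21, 72), (22, 77)])
v23: WRITE b=7  (b history now [(2, 45), (5, 44), (6, 12), (7, 29), (10, 25), (11, 50), (13, 1), (14, 67), (15, 22), (16, 14), (19, 56), (23, 7)])
v24: WRITE c=5  (c history now [(12, 35), (17, 39), (20, 67), (24, 5)])
READ c @v21: history=[(12, 35), (17, 39), (20, 67), (24, 5)] -> pick v20 -> 67
v25: WRITE a=54  (a history now [(1, 72), (3, 51), (4, 4), (8, 78), (9, 70), (18, 70), (21, 72), (22, 77), (25, 54)])
Read results in order: ['NONE', '70', '45', 'NONE', '12', '67']
NONE count = 2

Answer: 2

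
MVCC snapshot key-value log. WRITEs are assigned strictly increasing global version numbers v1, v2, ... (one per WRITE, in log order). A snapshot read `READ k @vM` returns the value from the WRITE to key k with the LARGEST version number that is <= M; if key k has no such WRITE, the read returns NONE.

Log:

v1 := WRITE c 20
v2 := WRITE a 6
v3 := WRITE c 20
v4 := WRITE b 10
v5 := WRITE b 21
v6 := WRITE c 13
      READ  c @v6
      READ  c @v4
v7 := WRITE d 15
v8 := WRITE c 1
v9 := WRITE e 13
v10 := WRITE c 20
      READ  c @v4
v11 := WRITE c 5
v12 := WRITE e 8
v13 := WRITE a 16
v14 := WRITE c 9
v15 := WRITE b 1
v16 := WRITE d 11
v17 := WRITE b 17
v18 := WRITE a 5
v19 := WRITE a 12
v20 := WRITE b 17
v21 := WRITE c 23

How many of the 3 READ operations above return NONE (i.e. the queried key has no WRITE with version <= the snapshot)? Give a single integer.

Answer: 0

Derivation:
v1: WRITE c=20  (c history now [(1, 20)])
v2: WRITE a=6  (a history now [(2, 6)])
v3: WRITE c=20  (c history now [(1, 20), (3, 20)])
v4: WRITE b=10  (b history now [(4, 10)])
v5: WRITE b=21  (b history now [(4, 10), (5, 21)])
v6: WRITE c=13  (c history now [(1, 20), (3, 20), (6, 13)])
READ c @v6: history=[(1, 20), (3, 20), (6, 13)] -> pick v6 -> 13
READ c @v4: history=[(1, 20), (3, 20), (6, 13)] -> pick v3 -> 20
v7: WRITE d=15  (d history now [(7, 15)])
v8: WRITE c=1  (c history now [(1, 20), (3, 20), (6, 13), (8, 1)])
v9: WRITE e=13  (e history now [(9, 13)])
v10: WRITE c=20  (c history now [(1, 20), (3, 20), (6, 13), (8, 1), (10, 20)])
READ c @v4: history=[(1, 20), (3, 20), (6, 13), (8, 1), (10, 20)] -> pick v3 -> 20
v11: WRITE c=5  (c history now [(1, 20), (3, 20), (6, 13), (8, 1), (10, 20), (11, 5)])
v12: WRITE e=8  (e history now [(9, 13), (12, 8)])
v13: WRITE a=16  (a history now [(2, 6), (13, 16)])
v14: WRITE c=9  (c history now [(1, 20), (3, 20), (6, 13), (8, 1), (10, 20), (11, 5), (14, 9)])
v15: WRITE b=1  (b history now [(4, 10), (5, 21), (15, 1)])
v16: WRITE d=11  (d history now [(7, 15), (16, 11)])
v17: WRITE b=17  (b history now [(4, 10), (5, 21), (15, 1), (17, 17)])
v18: WRITE a=5  (a history now [(2, 6), (13, 16), (18, 5)])
v19: WRITE a=12  (a history now [(2, 6), (13, 16), (18, 5), (19, 12)])
v20: WRITE b=17  (b history now [(4, 10), (5, 21), (15, 1), (17, 17), (20, 17)])
v21: WRITE c=23  (c history now [(1, 20), (3, 20), (6, 13), (8, 1), (10, 20), (11, 5), (14, 9), (21, 23)])
Read results in order: ['13', '20', '20']
NONE count = 0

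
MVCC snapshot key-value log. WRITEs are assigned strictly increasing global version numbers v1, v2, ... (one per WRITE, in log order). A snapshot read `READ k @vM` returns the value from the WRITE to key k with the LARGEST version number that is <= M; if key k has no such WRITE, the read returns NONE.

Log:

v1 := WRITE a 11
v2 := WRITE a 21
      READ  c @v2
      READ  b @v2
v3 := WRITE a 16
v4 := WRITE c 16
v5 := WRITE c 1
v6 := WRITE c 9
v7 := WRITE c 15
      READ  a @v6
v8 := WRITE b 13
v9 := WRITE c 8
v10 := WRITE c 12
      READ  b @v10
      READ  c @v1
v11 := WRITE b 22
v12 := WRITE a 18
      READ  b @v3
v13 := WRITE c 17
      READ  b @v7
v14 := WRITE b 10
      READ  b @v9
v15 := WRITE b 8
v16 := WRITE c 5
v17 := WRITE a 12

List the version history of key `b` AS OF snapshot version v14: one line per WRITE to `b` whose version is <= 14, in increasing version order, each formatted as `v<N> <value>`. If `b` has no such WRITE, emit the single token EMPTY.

Answer: v8 13
v11 22
v14 10

Derivation:
Scan writes for key=b with version <= 14:
  v1 WRITE a 11 -> skip
  v2 WRITE a 21 -> skip
  v3 WRITE a 16 -> skip
  v4 WRITE c 16 -> skip
  v5 WRITE c 1 -> skip
  v6 WRITE c 9 -> skip
  v7 WRITE c 15 -> skip
  v8 WRITE b 13 -> keep
  v9 WRITE c 8 -> skip
  v10 WRITE c 12 -> skip
  v11 WRITE b 22 -> keep
  v12 WRITE a 18 -> skip
  v13 WRITE c 17 -> skip
  v14 WRITE b 10 -> keep
  v15 WRITE b 8 -> drop (> snap)
  v16 WRITE c 5 -> skip
  v17 WRITE a 12 -> skip
Collected: [(8, 13), (11, 22), (14, 10)]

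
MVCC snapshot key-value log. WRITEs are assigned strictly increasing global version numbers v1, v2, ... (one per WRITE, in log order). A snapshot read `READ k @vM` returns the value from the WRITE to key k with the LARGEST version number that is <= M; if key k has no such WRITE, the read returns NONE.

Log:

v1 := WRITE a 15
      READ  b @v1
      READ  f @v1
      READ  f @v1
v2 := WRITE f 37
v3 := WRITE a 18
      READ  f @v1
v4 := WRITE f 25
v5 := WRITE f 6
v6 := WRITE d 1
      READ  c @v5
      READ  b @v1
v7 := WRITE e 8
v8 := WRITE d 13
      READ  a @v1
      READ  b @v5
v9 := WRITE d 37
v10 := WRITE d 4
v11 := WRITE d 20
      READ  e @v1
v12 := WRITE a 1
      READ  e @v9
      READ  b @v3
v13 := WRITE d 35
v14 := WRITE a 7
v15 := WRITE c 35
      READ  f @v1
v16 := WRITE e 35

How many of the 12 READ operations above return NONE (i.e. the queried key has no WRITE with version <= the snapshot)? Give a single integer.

v1: WRITE a=15  (a history now [(1, 15)])
READ b @v1: history=[] -> no version <= 1 -> NONE
READ f @v1: history=[] -> no version <= 1 -> NONE
READ f @v1: history=[] -> no version <= 1 -> NONE
v2: WRITE f=37  (f history now [(2, 37)])
v3: WRITE a=18  (a history now [(1, 15), (3, 18)])
READ f @v1: history=[(2, 37)] -> no version <= 1 -> NONE
v4: WRITE f=25  (f history now [(2, 37), (4, 25)])
v5: WRITE f=6  (f history now [(2, 37), (4, 25), (5, 6)])
v6: WRITE d=1  (d history now [(6, 1)])
READ c @v5: history=[] -> no version <= 5 -> NONE
READ b @v1: history=[] -> no version <= 1 -> NONE
v7: WRITE e=8  (e history now [(7, 8)])
v8: WRITE d=13  (d history now [(6, 1), (8, 13)])
READ a @v1: history=[(1, 15), (3, 18)] -> pick v1 -> 15
READ b @v5: history=[] -> no version <= 5 -> NONE
v9: WRITE d=37  (d history now [(6, 1), (8, 13), (9, 37)])
v10: WRITE d=4  (d history now [(6, 1), (8, 13), (9, 37), (10, 4)])
v11: WRITE d=20  (d history now [(6, 1), (8, 13), (9, 37), (10, 4), (11, 20)])
READ e @v1: history=[(7, 8)] -> no version <= 1 -> NONE
v12: WRITE a=1  (a history now [(1, 15), (3, 18), (12, 1)])
READ e @v9: history=[(7, 8)] -> pick v7 -> 8
READ b @v3: history=[] -> no version <= 3 -> NONE
v13: WRITE d=35  (d history now [(6, 1), (8, 13), (9, 37), (10, 4), (11, 20), (13, 35)])
v14: WRITE a=7  (a history now [(1, 15), (3, 18), (12, 1), (14, 7)])
v15: WRITE c=35  (c history now [(15, 35)])
READ f @v1: history=[(2, 37), (4, 25), (5, 6)] -> no version <= 1 -> NONE
v16: WRITE e=35  (e history now [(7, 8), (16, 35)])
Read results in order: ['NONE', 'NONE', 'NONE', 'NONE', 'NONE', 'NONE', '15', 'NONE', 'NONE', '8', 'NONE', 'NONE']
NONE count = 10

Answer: 10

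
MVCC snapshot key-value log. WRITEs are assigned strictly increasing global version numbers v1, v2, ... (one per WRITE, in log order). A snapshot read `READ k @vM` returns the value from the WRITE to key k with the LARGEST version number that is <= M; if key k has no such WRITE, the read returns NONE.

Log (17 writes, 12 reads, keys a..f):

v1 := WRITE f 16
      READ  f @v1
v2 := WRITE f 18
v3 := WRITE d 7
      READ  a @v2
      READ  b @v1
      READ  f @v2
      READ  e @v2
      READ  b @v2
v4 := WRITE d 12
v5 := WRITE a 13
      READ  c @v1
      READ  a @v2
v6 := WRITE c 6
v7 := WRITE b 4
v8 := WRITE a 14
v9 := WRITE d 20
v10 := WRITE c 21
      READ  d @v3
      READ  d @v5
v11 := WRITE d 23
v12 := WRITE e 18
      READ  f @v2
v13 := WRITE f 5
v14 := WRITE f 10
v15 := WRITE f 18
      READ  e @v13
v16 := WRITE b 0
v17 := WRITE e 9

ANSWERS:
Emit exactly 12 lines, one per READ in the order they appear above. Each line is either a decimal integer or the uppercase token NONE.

Answer: 16
NONE
NONE
18
NONE
NONE
NONE
NONE
7
12
18
18

Derivation:
v1: WRITE f=16  (f history now [(1, 16)])
READ f @v1: history=[(1, 16)] -> pick v1 -> 16
v2: WRITE f=18  (f history now [(1, 16), (2, 18)])
v3: WRITE d=7  (d history now [(3, 7)])
READ a @v2: history=[] -> no version <= 2 -> NONE
READ b @v1: history=[] -> no version <= 1 -> NONE
READ f @v2: history=[(1, 16), (2, 18)] -> pick v2 -> 18
READ e @v2: history=[] -> no version <= 2 -> NONE
READ b @v2: history=[] -> no version <= 2 -> NONE
v4: WRITE d=12  (d history now [(3, 7), (4, 12)])
v5: WRITE a=13  (a history now [(5, 13)])
READ c @v1: history=[] -> no version <= 1 -> NONE
READ a @v2: history=[(5, 13)] -> no version <= 2 -> NONE
v6: WRITE c=6  (c history now [(6, 6)])
v7: WRITE b=4  (b history now [(7, 4)])
v8: WRITE a=14  (a history now [(5, 13), (8, 14)])
v9: WRITE d=20  (d history now [(3, 7), (4, 12), (9, 20)])
v10: WRITE c=21  (c history now [(6, 6), (10, 21)])
READ d @v3: history=[(3, 7), (4, 12), (9, 20)] -> pick v3 -> 7
READ d @v5: history=[(3, 7), (4, 12), (9, 20)] -> pick v4 -> 12
v11: WRITE d=23  (d history now [(3, 7), (4, 12), (9, 20), (11, 23)])
v12: WRITE e=18  (e history now [(12, 18)])
READ f @v2: history=[(1, 16), (2, 18)] -> pick v2 -> 18
v13: WRITE f=5  (f history now [(1, 16), (2, 18), (13, 5)])
v14: WRITE f=10  (f history now [(1, 16), (2, 18), (13, 5), (14, 10)])
v15: WRITE f=18  (f history now [(1, 16), (2, 18), (13, 5), (14, 10), (15, 18)])
READ e @v13: history=[(12, 18)] -> pick v12 -> 18
v16: WRITE b=0  (b history now [(7, 4), (16, 0)])
v17: WRITE e=9  (e history now [(12, 18), (17, 9)])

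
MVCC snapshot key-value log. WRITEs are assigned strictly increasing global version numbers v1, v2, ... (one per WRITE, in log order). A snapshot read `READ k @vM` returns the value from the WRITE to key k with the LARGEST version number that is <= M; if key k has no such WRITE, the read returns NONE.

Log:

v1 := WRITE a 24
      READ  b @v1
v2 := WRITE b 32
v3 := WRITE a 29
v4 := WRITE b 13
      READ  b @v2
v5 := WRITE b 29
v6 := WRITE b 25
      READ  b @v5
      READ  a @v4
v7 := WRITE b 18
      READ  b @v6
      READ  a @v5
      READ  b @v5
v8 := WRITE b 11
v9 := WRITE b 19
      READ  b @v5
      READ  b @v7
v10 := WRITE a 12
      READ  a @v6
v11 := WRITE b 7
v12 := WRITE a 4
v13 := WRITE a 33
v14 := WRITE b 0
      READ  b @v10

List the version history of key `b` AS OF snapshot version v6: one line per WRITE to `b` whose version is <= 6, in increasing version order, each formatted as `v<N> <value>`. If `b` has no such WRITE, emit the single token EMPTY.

Answer: v2 32
v4 13
v5 29
v6 25

Derivation:
Scan writes for key=b with version <= 6:
  v1 WRITE a 24 -> skip
  v2 WRITE b 32 -> keep
  v3 WRITE a 29 -> skip
  v4 WRITE b 13 -> keep
  v5 WRITE b 29 -> keep
  v6 WRITE b 25 -> keep
  v7 WRITE b 18 -> drop (> snap)
  v8 WRITE b 11 -> drop (> snap)
  v9 WRITE b 19 -> drop (> snap)
  v10 WRITE a 12 -> skip
  v11 WRITE b 7 -> drop (> snap)
  v12 WRITE a 4 -> skip
  v13 WRITE a 33 -> skip
  v14 WRITE b 0 -> drop (> snap)
Collected: [(2, 32), (4, 13), (5, 29), (6, 25)]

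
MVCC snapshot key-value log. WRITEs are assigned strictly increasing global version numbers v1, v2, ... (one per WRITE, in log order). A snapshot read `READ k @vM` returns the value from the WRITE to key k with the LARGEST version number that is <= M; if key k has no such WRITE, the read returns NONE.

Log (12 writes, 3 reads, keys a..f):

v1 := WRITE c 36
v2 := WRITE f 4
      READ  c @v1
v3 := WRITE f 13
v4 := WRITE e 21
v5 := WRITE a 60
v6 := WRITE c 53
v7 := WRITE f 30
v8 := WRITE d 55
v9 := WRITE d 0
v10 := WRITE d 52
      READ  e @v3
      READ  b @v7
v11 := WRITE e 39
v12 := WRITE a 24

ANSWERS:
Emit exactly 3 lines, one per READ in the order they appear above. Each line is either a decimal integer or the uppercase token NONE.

Answer: 36
NONE
NONE

Derivation:
v1: WRITE c=36  (c history now [(1, 36)])
v2: WRITE f=4  (f history now [(2, 4)])
READ c @v1: history=[(1, 36)] -> pick v1 -> 36
v3: WRITE f=13  (f history now [(2, 4), (3, 13)])
v4: WRITE e=21  (e history now [(4, 21)])
v5: WRITE a=60  (a history now [(5, 60)])
v6: WRITE c=53  (c history now [(1, 36), (6, 53)])
v7: WRITE f=30  (f history now [(2, 4), (3, 13), (7, 30)])
v8: WRITE d=55  (d history now [(8, 55)])
v9: WRITE d=0  (d history now [(8, 55), (9, 0)])
v10: WRITE d=52  (d history now [(8, 55), (9, 0), (10, 52)])
READ e @v3: history=[(4, 21)] -> no version <= 3 -> NONE
READ b @v7: history=[] -> no version <= 7 -> NONE
v11: WRITE e=39  (e history now [(4, 21), (11, 39)])
v12: WRITE a=24  (a history now [(5, 60), (12, 24)])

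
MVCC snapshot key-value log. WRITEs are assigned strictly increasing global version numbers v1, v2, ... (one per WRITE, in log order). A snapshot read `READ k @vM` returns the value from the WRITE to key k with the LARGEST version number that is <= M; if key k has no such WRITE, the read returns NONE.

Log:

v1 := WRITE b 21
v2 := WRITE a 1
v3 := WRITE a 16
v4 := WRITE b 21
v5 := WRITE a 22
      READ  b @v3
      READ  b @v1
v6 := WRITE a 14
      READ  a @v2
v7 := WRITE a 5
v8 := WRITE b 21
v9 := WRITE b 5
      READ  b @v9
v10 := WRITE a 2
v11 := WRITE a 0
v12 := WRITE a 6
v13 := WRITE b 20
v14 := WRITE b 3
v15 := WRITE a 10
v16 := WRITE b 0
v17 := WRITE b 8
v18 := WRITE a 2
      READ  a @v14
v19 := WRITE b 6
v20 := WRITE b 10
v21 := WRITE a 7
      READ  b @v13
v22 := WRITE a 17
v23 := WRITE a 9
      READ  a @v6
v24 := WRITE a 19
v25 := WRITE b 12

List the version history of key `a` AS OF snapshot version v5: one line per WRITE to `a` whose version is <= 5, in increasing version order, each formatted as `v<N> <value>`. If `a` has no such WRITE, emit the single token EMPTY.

Scan writes for key=a with version <= 5:
  v1 WRITE b 21 -> skip
  v2 WRITE a 1 -> keep
  v3 WRITE a 16 -> keep
  v4 WRITE b 21 -> skip
  v5 WRITE a 22 -> keep
  v6 WRITE a 14 -> drop (> snap)
  v7 WRITE a 5 -> drop (> snap)
  v8 WRITE b 21 -> skip
  v9 WRITE b 5 -> skip
  v10 WRITE a 2 -> drop (> snap)
  v11 WRITE a 0 -> drop (> snap)
  v12 WRITE a 6 -> drop (> snap)
  v13 WRITE b 20 -> skip
  v14 WRITE b 3 -> skip
  v15 WRITE a 10 -> drop (> snap)
  v16 WRITE b 0 -> skip
  v17 WRITE b 8 -> skip
  v18 WRITE a 2 -> drop (> snap)
  v19 WRITE b 6 -> skip
  v20 WRITE b 10 -> skip
  v21 WRITE a 7 -> drop (> snap)
  v22 WRITE a 17 -> drop (> snap)
  v23 WRITE a 9 -> drop (> snap)
  v24 WRITE a 19 -> drop (> snap)
  v25 WRITE b 12 -> skip
Collected: [(2, 1), (3, 16), (5, 22)]

Answer: v2 1
v3 16
v5 22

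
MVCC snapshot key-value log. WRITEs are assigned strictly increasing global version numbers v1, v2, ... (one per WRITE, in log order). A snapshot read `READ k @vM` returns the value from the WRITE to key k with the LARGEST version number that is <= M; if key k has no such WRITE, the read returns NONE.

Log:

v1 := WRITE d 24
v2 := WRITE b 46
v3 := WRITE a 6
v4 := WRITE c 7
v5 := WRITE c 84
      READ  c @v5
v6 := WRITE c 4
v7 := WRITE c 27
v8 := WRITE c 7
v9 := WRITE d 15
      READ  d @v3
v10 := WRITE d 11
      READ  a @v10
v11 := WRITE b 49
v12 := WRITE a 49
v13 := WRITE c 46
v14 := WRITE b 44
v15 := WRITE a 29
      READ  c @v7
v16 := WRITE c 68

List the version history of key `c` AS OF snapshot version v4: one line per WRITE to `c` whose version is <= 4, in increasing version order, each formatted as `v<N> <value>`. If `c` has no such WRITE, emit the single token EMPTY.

Scan writes for key=c with version <= 4:
  v1 WRITE d 24 -> skip
  v2 WRITE b 46 -> skip
  v3 WRITE a 6 -> skip
  v4 WRITE c 7 -> keep
  v5 WRITE c 84 -> drop (> snap)
  v6 WRITE c 4 -> drop (> snap)
  v7 WRITE c 27 -> drop (> snap)
  v8 WRITE c 7 -> drop (> snap)
  v9 WRITE d 15 -> skip
  v10 WRITE d 11 -> skip
  v11 WRITE b 49 -> skip
  v12 WRITE a 49 -> skip
  v13 WRITE c 46 -> drop (> snap)
  v14 WRITE b 44 -> skip
  v15 WRITE a 29 -> skip
  v16 WRITE c 68 -> drop (> snap)
Collected: [(4, 7)]

Answer: v4 7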